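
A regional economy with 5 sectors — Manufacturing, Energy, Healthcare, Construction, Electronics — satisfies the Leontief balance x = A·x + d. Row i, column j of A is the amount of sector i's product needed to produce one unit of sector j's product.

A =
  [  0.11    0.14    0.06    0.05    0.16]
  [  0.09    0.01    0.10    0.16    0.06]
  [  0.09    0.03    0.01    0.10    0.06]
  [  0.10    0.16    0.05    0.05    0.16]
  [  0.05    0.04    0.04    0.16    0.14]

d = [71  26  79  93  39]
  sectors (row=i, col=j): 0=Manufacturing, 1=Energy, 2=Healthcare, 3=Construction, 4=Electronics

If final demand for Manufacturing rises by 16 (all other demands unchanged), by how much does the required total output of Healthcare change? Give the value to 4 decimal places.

2.2065

Form M = I − A:
  [  0.89   -0.14   -0.06   -0.05   -0.16]
  [ -0.09    0.99   -0.10   -0.16   -0.06]
  [ -0.09   -0.03    0.99   -0.10   -0.06]
  [ -0.10   -0.16   -0.05    0.95   -0.16]
  [ -0.05   -0.04   -0.04   -0.16    0.86]
Leontief inverse L = M⁻¹:
  [  1.1886    0.2076    0.1118    0.1551    0.2723]
  [  0.1579    1.0803    0.1367    0.2311    0.1573]
  [  0.1379    0.0810    1.0397    0.1526    0.1322]
  [  0.1785    0.2263    0.1031    1.1567    0.2714]
  [  0.1161    0.1082    0.0804    0.2421    1.2426]
Total output x = L · d:
  x_0 = 1.1886·71 + 0.2076·26 + 0.1118·79 + 0.1551·93 + 0.2723·39 = 123.6718
  x_1 = 0.1579·71 + 1.0803·26 + 0.1367·79 + 0.2311·93 + 0.1573·39 = 77.7257
  x_2 = 0.1379·71 + 0.0810·26 + 1.0397·79 + 0.1526·93 + 0.1322·39 = 113.3843
  x_3 = 0.1785·71 + 0.2263·26 + 0.1031·79 + 1.1567·93 + 0.2714·39 = 144.8558
  x_4 = 0.1161·71 + 0.1082·26 + 0.0804·79 + 0.2421·93 + 1.2426·39 = 88.3778
Δx_2 = L[2,0] · Δd_0 = 0.1379 · 16 = 2.2065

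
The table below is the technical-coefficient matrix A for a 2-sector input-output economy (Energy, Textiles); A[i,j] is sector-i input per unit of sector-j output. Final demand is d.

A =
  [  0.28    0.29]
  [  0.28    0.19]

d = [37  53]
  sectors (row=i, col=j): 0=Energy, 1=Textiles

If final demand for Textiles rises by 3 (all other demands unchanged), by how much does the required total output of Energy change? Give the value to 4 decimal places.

Form M = I − A:
  [  0.72   -0.29]
  [ -0.28    0.81]
Leontief inverse L = M⁻¹:
  [  1.6135    0.5777]
  [  0.5578    1.4343]
Total output x = L · d:
  x_0 = 1.6135·37 + 0.5777·53 = 90.3187
  x_1 = 0.5578·37 + 1.4343·53 = 96.6534
Δx_0 = L[0,1] · Δd_1 = 0.5777 · 3 = 1.7331

1.7331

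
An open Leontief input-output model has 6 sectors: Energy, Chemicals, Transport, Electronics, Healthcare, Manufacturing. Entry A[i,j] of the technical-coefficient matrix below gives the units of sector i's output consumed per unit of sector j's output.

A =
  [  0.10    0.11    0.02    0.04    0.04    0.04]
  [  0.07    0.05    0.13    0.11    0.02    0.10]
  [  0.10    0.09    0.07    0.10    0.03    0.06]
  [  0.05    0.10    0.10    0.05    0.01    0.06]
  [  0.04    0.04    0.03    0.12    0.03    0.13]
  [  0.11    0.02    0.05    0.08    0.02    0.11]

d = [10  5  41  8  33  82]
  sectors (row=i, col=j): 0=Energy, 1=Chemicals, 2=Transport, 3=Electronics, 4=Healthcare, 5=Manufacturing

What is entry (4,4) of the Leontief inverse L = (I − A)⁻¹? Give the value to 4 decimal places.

Form M = I − A:
  [  0.90   -0.11   -0.02   -0.04   -0.04   -0.04]
  [ -0.07    0.95   -0.13   -0.11   -0.02   -0.10]
  [ -0.10   -0.09    0.93   -0.10   -0.03   -0.06]
  [ -0.05   -0.10   -0.10    0.95   -0.01   -0.06]
  [ -0.04   -0.04   -0.03   -0.12    0.97   -0.13]
  [ -0.11   -0.02   -0.05   -0.08   -0.02    0.89]
Leontief inverse L = M⁻¹:
  [  1.1476    0.1520    0.0617    0.0867    0.0550    0.0867]
  [  0.1380    1.1095    0.1865    0.1724    0.0394    0.1608]
  [  0.1615    0.1463    1.1241    0.1581    0.0485    0.1172]
  [  0.1034    0.1453    0.1477    1.1017    0.0254    0.1089]
  [  0.0930    0.0835    0.0753    0.1688    1.0443    0.1826]
  [  0.1654    0.0669    0.0899    0.1263    0.0362    1.1584]
Total output x = L · d:
  x_0 = 1.1476·10 + 0.1520·5 + 0.0617·41 + 0.0867·8 + 0.0550·33 + 0.0867·82 = 24.3848
  x_1 = 0.1380·10 + 1.1095·5 + 0.1865·41 + 0.1724·8 + 0.0394·33 + 0.1608·82 = 30.4425
  x_2 = 0.1615·10 + 0.1463·5 + 1.1241·41 + 0.1581·8 + 0.0485·33 + 0.1172·82 = 60.9106
  x_3 = 0.1034·10 + 0.1453·5 + 0.1477·41 + 1.1017·8 + 0.0254·33 + 0.1089·82 = 26.3988
  x_4 = 0.0930·10 + 0.0835·5 + 0.0753·41 + 0.1688·8 + 1.0443·33 + 0.1826·82 = 55.2177
  x_5 = 0.1654·10 + 0.0669·5 + 0.0899·41 + 0.1263·8 + 0.0362·33 + 1.1584·82 = 102.8685

L[4,4] = 1.0443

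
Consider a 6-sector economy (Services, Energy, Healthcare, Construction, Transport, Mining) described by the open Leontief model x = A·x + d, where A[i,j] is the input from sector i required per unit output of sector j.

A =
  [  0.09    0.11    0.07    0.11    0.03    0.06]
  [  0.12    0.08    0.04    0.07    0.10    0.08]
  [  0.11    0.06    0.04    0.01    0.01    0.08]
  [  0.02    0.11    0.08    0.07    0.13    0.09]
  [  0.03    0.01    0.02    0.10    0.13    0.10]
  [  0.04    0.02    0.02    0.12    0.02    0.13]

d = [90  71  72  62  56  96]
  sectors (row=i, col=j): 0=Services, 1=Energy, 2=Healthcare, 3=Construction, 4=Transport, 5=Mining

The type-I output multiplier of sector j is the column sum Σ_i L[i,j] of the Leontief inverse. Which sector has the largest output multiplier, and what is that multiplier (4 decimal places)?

Form M = I − A:
  [  0.91   -0.11   -0.07   -0.11   -0.03   -0.06]
  [ -0.12    0.92   -0.04   -0.07   -0.10   -0.08]
  [ -0.11   -0.06    0.96   -0.01   -0.01   -0.08]
  [ -0.02   -0.11   -0.08    0.93   -0.13   -0.09]
  [ -0.03   -0.01   -0.02   -0.10    0.87   -0.10]
  [ -0.04   -0.02   -0.02   -0.12   -0.02    0.87]
Leontief inverse L = M⁻¹:
  [  1.1472    0.1693    0.1101    0.1765    0.0897    0.1334]
  [  0.1747    1.1355    0.0788    0.1448    0.1627    0.1574]
  [  0.1498    0.0974    1.0649    0.0573    0.0401    0.1277]
  [  0.0738    0.1585    0.1147    1.1403    0.1964    0.1707]
  [  0.0617    0.0461    0.0479    0.1601    1.1851    0.1657]
  [  0.0718    0.0590    0.0483    0.1737    0.0631    1.1895]
Total output x = L · d:
  x_0 = 1.1472·90 + 0.1693·71 + 0.1101·72 + 0.1765·62 + 0.0897·56 + 0.1334·96 = 151.9682
  x_1 = 0.1747·90 + 1.1355·71 + 0.0788·72 + 0.1448·62 + 0.1627·56 + 0.1574·96 = 135.2136
  x_2 = 0.1498·90 + 0.0974·71 + 1.0649·72 + 0.0573·62 + 0.0401·56 + 0.1277·96 = 115.1318
  x_3 = 0.0738·90 + 0.1585·71 + 0.1147·72 + 1.1403·62 + 0.1964·56 + 0.1707·96 = 124.2392
  x_4 = 0.0617·90 + 0.0461·71 + 0.0479·72 + 0.1601·62 + 1.1851·56 + 0.1657·96 = 104.4831
  x_5 = 0.0718·90 + 0.0590·71 + 0.0483·72 + 0.1737·62 + 0.0631·56 + 1.1895·96 = 142.6253
Output multipliers (column sums of L):
  Services: 1.6791
  Energy: 1.6659
  Healthcare: 1.4646
  Construction: 1.8527
  Transport: 1.7372
  Mining: 1.9444

Mining (1.9444)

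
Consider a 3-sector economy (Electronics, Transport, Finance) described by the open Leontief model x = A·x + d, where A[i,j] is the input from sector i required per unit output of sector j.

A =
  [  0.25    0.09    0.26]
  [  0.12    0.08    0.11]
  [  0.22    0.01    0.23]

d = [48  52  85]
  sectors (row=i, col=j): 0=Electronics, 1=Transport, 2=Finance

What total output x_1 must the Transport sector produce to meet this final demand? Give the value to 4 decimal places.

90.6056

Form M = I − A:
  [  0.75   -0.09   -0.26]
  [ -0.12    0.92   -0.11]
  [ -0.22   -0.01    0.77]
Leontief inverse L = M⁻¹:
  [  1.5144    0.1539    0.5334]
  [  0.2497    1.1140    0.2434]
  [  0.4359    0.0585    1.4542]
Total output x = L · d:
  x_0 = 1.5144·48 + 0.1539·52 + 0.5334·85 = 126.0322
  x_1 = 0.2497·48 + 1.1140·52 + 0.2434·85 = 90.6056
  x_2 = 0.4359·48 + 0.0585·52 + 1.4542·85 = 147.5755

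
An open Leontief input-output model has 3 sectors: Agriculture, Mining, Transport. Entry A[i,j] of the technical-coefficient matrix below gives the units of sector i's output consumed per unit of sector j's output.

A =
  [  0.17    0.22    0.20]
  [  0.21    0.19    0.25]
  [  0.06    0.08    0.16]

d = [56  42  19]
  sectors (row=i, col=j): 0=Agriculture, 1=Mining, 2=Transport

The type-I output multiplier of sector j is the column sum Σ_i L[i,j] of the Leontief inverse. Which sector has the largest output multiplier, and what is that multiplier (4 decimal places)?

Form M = I − A:
  [  0.83   -0.22   -0.20]
  [ -0.21    0.81   -0.25]
  [ -0.06   -0.08    0.84]
Leontief inverse L = M⁻¹:
  [  1.3397    0.4073    0.4402]
  [  0.3883    1.3900    0.5061]
  [  0.1327    0.1615    1.2701]
Total output x = L · d:
  x_0 = 1.3397·56 + 0.4073·42 + 0.4402·19 = 100.4962
  x_1 = 0.3883·56 + 1.3900·42 + 0.5061·19 = 89.7410
  x_2 = 0.1327·56 + 0.1615·42 + 1.2701·19 = 38.3441
Output multipliers (column sums of L):
  Agriculture: 1.8607
  Mining: 1.9588
  Transport: 2.2165

Transport (2.2165)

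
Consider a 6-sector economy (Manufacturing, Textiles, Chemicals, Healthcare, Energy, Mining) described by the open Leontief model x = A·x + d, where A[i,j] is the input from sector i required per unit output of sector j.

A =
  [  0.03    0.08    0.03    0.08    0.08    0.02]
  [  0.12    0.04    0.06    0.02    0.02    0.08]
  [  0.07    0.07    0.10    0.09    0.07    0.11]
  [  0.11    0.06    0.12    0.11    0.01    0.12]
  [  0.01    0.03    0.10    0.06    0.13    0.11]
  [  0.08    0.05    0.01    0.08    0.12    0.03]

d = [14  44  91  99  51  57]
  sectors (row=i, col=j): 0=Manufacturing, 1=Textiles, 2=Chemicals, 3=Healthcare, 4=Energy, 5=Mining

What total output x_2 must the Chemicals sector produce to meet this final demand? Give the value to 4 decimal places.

145.4293

Form M = I − A:
  [  0.97   -0.08   -0.03   -0.08   -0.08   -0.02]
  [ -0.12    0.96   -0.06   -0.02   -0.02   -0.08]
  [ -0.07   -0.07    0.90   -0.09   -0.07   -0.11]
  [ -0.11   -0.06   -0.12    0.89   -0.01   -0.12]
  [ -0.01   -0.03   -0.10   -0.06    0.87   -0.11]
  [ -0.08   -0.05   -0.01   -0.08   -0.12    0.97]
Leontief inverse L = M⁻¹:
  [  1.0701    0.1092    0.0727    0.1200    0.1174    0.0675]
  [  0.1570    1.0736    0.0935    0.0625    0.0635    0.1173]
  [  0.1325    0.1191    1.1614    0.1572    0.1349    0.1790]
  [  0.1775    0.1140    0.1814    1.1823    0.0731    0.1882]
  [  0.0603    0.0704    0.1573    0.1192    1.1948    0.1751]
  [  0.1198    0.0837    0.0572    0.1270    0.1682    1.0816]
Total output x = L · d:
  x_0 = 1.0701·14 + 0.1092·44 + 0.0727·91 + 0.1200·99 + 0.1174·51 + 0.0675·57 = 48.1170
  x_1 = 0.1570·14 + 1.0736·44 + 0.0935·91 + 0.0625·99 + 0.0635·51 + 0.1173·57 = 74.0611
  x_2 = 0.1325·14 + 0.1191·44 + 1.1614·91 + 0.1572·99 + 0.1349·51 + 0.1790·57 = 145.4293
  x_3 = 0.1775·14 + 0.1140·44 + 0.1814·91 + 1.1823·99 + 0.0731·51 + 0.1882·57 = 155.5074
  x_4 = 0.0603·14 + 0.0704·44 + 0.1573·91 + 0.1192·99 + 1.1948·51 + 0.1751·57 = 100.9730
  x_5 = 0.1198·14 + 0.0837·44 + 0.0572·91 + 0.1270·99 + 0.1682·51 + 1.0816·57 = 93.3650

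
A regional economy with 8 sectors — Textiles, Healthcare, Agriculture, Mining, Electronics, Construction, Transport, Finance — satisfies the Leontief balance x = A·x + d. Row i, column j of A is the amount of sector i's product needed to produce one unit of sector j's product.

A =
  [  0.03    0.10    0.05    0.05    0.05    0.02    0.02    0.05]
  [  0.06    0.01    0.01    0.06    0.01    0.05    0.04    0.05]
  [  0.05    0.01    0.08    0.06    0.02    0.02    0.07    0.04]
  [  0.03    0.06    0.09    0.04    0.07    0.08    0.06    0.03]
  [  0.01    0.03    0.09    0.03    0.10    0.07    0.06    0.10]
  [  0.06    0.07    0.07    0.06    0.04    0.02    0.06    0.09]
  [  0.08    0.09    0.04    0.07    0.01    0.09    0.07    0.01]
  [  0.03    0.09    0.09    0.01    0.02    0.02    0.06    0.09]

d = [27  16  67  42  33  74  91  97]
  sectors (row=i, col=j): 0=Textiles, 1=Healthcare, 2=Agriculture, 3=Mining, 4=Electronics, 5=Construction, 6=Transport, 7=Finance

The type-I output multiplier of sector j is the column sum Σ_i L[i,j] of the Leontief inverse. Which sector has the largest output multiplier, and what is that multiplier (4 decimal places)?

Agriculture (1.8757)

Form M = I − A:
  [  0.97   -0.10   -0.05   -0.05   -0.05   -0.02   -0.02   -0.05]
  [ -0.06    0.99   -0.01   -0.06   -0.01   -0.05   -0.04   -0.05]
  [ -0.05   -0.01    0.92   -0.06   -0.02   -0.02   -0.07   -0.04]
  [ -0.03   -0.06   -0.09    0.96   -0.07   -0.08   -0.06   -0.03]
  [ -0.01   -0.03   -0.09   -0.03    0.90   -0.07   -0.06   -0.10]
  [ -0.06   -0.07   -0.07   -0.06   -0.04    0.98   -0.06   -0.09]
  [ -0.08   -0.09   -0.04   -0.07   -0.01   -0.09    0.93   -0.01]
  [ -0.03   -0.09   -0.09   -0.01   -0.02   -0.02   -0.06    0.91]
Leontief inverse L = M⁻¹:
  [  1.0568    0.1306    0.0880    0.0788    0.0729    0.0483    0.0534    0.0851]
  [  0.0820    1.0430    0.0428    0.0832    0.0292    0.0724    0.0668    0.0775]
  [  0.0773    0.0449    1.1194    0.0894    0.0414    0.0479    0.1039    0.0693]
  [  0.0660    0.1010    0.1406    1.0790    0.0998    0.1157    0.1047    0.0745]
  [  0.0465    0.0760    0.1486    0.0681    1.1325    0.1075    0.1096    0.1518]
  [  0.0949    0.1148    0.1203    0.0967    0.0678    1.0556    0.1033    0.1330]
  [  0.1175    0.1350    0.0851    0.1104    0.0376    0.1258    1.1109    0.0500]
  [  0.0622    0.1261    0.1309    0.0424    0.0393    0.0486    0.0977    1.1266]
Total output x = L · d:
  x_0 = 1.0568·27 + 0.1306·16 + 0.0880·67 + 0.0788·42 + 0.0729·33 + 0.0483·74 + 0.0534·91 + 0.0851·97 = 58.9136
  x_1 = 0.0820·27 + 1.0430·16 + 0.0428·67 + 0.0832·42 + 0.0292·33 + 0.0724·74 + 0.0668·91 + 0.0775·97 = 45.1817
  x_2 = 0.0773·27 + 0.0449·16 + 1.1194·67 + 0.0894·42 + 0.0414·33 + 0.0479·74 + 0.1039·91 + 0.0693·97 = 102.6476
  x_3 = 0.0660·27 + 0.1010·16 + 0.1406·67 + 1.0790·42 + 0.0998·33 + 0.1157·74 + 0.1047·91 + 0.0745·97 = 86.7416
  x_4 = 0.0465·27 + 0.0760·16 + 0.1486·67 + 0.0681·42 + 1.1325·33 + 0.1075·74 + 0.1096·91 + 0.1518·97 = 85.3206
  x_5 = 0.0949·27 + 0.1148·16 + 0.1203·67 + 0.0967·42 + 0.0678·33 + 1.0556·74 + 0.1033·91 + 0.1330·97 = 119.1718
  x_6 = 0.1175·27 + 0.1350·16 + 0.0851·67 + 0.1104·42 + 0.0376·33 + 0.1258·74 + 1.1109·91 + 0.0500·97 = 132.1603
  x_7 = 0.0622·27 + 0.1261·16 + 0.1309·67 + 0.0424·42 + 0.0393·33 + 0.0486·74 + 0.0977·91 + 1.1266·97 = 137.3175
Output multipliers (column sums of L):
  Textiles: 1.6032
  Healthcare: 1.7714
  Agriculture: 1.8757
  Mining: 1.6480
  Electronics: 1.5205
  Construction: 1.6217
  Transport: 1.7502
  Finance: 1.7678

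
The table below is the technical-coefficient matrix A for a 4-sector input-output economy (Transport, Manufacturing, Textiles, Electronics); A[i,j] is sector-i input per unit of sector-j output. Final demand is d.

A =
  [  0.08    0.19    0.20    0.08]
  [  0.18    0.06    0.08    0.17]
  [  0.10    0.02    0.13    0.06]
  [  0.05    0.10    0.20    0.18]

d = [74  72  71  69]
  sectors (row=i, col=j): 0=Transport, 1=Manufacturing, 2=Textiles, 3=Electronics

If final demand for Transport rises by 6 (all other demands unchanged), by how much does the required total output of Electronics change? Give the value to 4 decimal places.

0.8521

Form M = I − A:
  [  0.92   -0.19   -0.20   -0.08]
  [ -0.18    0.94   -0.08   -0.17]
  [ -0.10   -0.02    0.87   -0.06]
  [ -0.05   -0.10   -0.20    0.82]
Leontief inverse L = M⁻¹:
  [  1.1874    0.2682    0.3428    0.1965]
  [  0.2660    1.1525    0.2319    0.2819]
  [  0.1524    0.0693    1.2180    0.1184]
  [  0.1420    0.1738    0.3463    1.2947]
Total output x = L · d:
  x_0 = 1.1874·74 + 0.2682·72 + 0.3428·71 + 0.1965·69 = 145.0752
  x_1 = 0.2660·74 + 1.1525·72 + 0.2319·71 + 0.2819·69 = 138.5823
  x_2 = 0.1524·74 + 0.0693·72 + 1.2180·71 + 0.1184·69 = 110.9148
  x_3 = 0.1420·74 + 0.1738·72 + 0.3463·71 + 1.2947·69 = 136.9451
Δx_3 = L[3,0] · Δd_0 = 0.1420 · 6 = 0.8521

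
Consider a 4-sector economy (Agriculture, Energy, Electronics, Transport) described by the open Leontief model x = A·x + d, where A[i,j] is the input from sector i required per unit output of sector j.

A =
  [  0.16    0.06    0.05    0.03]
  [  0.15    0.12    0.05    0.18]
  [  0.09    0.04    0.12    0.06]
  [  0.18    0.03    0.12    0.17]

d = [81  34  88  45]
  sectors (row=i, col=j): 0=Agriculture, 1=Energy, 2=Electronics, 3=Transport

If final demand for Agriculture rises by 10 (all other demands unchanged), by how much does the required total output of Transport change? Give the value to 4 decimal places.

Form M = I − A:
  [  0.84   -0.06   -0.05   -0.03]
  [ -0.15    0.88   -0.05   -0.18]
  [ -0.09   -0.04    0.88   -0.06]
  [ -0.18   -0.03   -0.12    0.83]
Leontief inverse L = M⁻¹:
  [  1.2307    0.0901    0.0846    0.0701]
  [  0.2802    1.1702    0.1196    0.2725]
  [  0.1591    0.0673    1.1635    0.1044]
  [  0.3000    0.0716    0.1909    1.2450]
Total output x = L · d:
  x_0 = 1.2307·81 + 0.0901·34 + 0.0846·88 + 0.0701·45 = 113.3519
  x_1 = 0.2802·81 + 1.1702·34 + 0.1196·88 + 0.2725·45 = 85.2680
  x_2 = 0.1591·81 + 0.0673·34 + 1.1635·88 + 0.1044·45 = 122.2566
  x_3 = 0.3000·81 + 0.0716·34 + 0.1909·88 + 1.2450·45 = 99.5568
Δx_3 = L[3,0] · Δd_0 = 0.3000 · 10 = 3.0002

3.0002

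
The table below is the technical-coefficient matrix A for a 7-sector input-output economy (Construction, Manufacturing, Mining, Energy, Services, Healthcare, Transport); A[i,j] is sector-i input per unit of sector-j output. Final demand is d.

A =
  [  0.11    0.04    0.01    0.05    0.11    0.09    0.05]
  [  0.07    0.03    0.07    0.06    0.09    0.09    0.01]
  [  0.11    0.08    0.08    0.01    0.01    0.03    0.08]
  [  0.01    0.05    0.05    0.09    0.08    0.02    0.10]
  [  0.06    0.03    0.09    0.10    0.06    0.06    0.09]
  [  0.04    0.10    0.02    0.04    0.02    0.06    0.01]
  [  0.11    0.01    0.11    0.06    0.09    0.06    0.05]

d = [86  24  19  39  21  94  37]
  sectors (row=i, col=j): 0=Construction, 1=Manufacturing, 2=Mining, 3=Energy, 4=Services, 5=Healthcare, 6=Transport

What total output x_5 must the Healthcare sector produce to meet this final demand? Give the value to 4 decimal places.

Form M = I − A:
  [  0.89   -0.04   -0.01   -0.05   -0.11   -0.09   -0.05]
  [ -0.07    0.97   -0.07   -0.06   -0.09   -0.09   -0.01]
  [ -0.11   -0.08    0.92   -0.01   -0.01   -0.03   -0.08]
  [ -0.01   -0.05   -0.05    0.91   -0.08   -0.02   -0.10]
  [ -0.06   -0.03   -0.09   -0.10    0.94   -0.06   -0.09]
  [ -0.04   -0.10   -0.02   -0.04   -0.02    0.94   -0.01]
  [ -0.11   -0.01   -0.11   -0.06   -0.09   -0.06    0.95]
Leontief inverse L = M⁻¹:
  [  1.1667    0.0783    0.0546    0.1004    0.1652    0.1397    0.0945]
  [  0.1201    1.0685    0.1103    0.1022    0.1340    0.1313    0.0517]
  [  0.1696    0.1126    1.1212    0.0465    0.0592    0.0750    0.1158]
  [  0.0605    0.0806    0.0995    1.1347    0.1275    0.0582    0.1445]
  [  0.1225    0.0715    0.1433    0.1496    1.1151    0.1066    0.1418]
  [  0.0731    0.1249    0.0469    0.0688    0.0532    1.0912    0.0329]
  [  0.1760    0.0531    0.1601    0.1083    0.1444    0.1089    1.1022]
Total output x = L · d:
  x_0 = 1.1667·86 + 0.0783·24 + 0.0546·19 + 0.1004·39 + 0.1652·21 + 0.1397·94 + 0.0945·37 = 127.2615
  x_1 = 0.1201·86 + 1.0685·24 + 0.1103·19 + 0.1022·39 + 0.1340·21 + 0.1313·94 + 0.0517·37 = 59.1274
  x_2 = 0.1696·86 + 0.1126·24 + 1.1212·19 + 0.0465·39 + 0.0592·21 + 0.0750·94 + 0.1158·37 = 52.9816
  x_3 = 0.0605·86 + 0.0806·24 + 0.0995·19 + 1.1347·39 + 0.1275·21 + 0.0582·94 + 0.1445·37 = 66.7752
  x_4 = 0.1225·86 + 0.0715·24 + 0.1433·19 + 0.1496·39 + 1.1151·21 + 0.1066·94 + 0.1418·37 = 59.4863
  x_5 = 0.0731·86 + 0.1249·24 + 0.0469·19 + 0.0688·39 + 0.0532·21 + 1.0912·94 + 0.0329·37 = 117.7669
  x_6 = 0.1760·86 + 0.0531·24 + 0.1601·19 + 0.1083·39 + 0.1444·21 + 0.1089·94 + 1.1022·37 = 77.7308

117.7669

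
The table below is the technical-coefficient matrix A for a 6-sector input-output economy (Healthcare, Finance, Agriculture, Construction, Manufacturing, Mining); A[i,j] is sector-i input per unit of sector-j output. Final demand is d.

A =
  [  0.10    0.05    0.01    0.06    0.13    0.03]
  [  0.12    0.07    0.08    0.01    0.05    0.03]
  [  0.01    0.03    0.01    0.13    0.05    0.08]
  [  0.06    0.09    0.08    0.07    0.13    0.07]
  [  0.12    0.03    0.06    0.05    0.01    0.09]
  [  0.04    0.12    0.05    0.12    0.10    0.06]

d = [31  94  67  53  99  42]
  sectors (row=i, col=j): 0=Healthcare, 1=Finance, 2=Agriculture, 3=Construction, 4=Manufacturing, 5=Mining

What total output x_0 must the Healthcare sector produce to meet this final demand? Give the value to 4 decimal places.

72.6204

Form M = I − A:
  [  0.90   -0.05   -0.01   -0.06   -0.13   -0.03]
  [ -0.12    0.93   -0.08   -0.01   -0.05   -0.03]
  [ -0.01   -0.03    0.99   -0.13   -0.05   -0.08]
  [ -0.06   -0.09   -0.08    0.93   -0.13   -0.07]
  [ -0.12   -0.03   -0.06   -0.05    0.99   -0.09]
  [ -0.04   -0.12   -0.05   -0.12   -0.10    0.94]
Leontief inverse L = M⁻¹:
  [  1.1567    0.0876    0.0410    0.0996    0.1783    0.0677]
  [  0.1672    1.1036    0.1039    0.0504    0.0959    0.0623]
  [  0.0503    0.0706    1.0416    0.1696    0.0966    0.1144]
  [  0.1262    0.1416    0.1215    1.1278    0.1902    0.1211]
  [  0.1644    0.0713    0.0860    0.0966    1.0649    0.1240]
  [  0.1068    0.1740    0.0951    0.1739    0.1625    1.1094]
Total output x = L · d:
  x_0 = 1.1567·31 + 0.0876·94 + 0.0410·67 + 0.0996·53 + 0.1783·99 + 0.0677·42 = 72.6204
  x_1 = 0.1672·31 + 1.1036·94 + 0.1039·67 + 0.0504·53 + 0.0959·99 + 0.0623·42 = 130.6622
  x_2 = 0.0503·31 + 0.0706·94 + 1.0416·67 + 0.1696·53 + 0.0966·99 + 0.1144·42 = 101.3364
  x_3 = 0.1262·31 + 0.1416·94 + 0.1215·67 + 1.1278·53 + 0.1902·99 + 0.1211·42 = 109.0439
  x_4 = 0.1644·31 + 0.0713·94 + 0.0860·67 + 0.0966·53 + 1.0649·99 + 0.1240·42 = 133.3149
  x_5 = 0.1068·31 + 0.1740·94 + 0.0951·67 + 0.1739·53 + 0.1625·99 + 1.1094·42 = 97.9445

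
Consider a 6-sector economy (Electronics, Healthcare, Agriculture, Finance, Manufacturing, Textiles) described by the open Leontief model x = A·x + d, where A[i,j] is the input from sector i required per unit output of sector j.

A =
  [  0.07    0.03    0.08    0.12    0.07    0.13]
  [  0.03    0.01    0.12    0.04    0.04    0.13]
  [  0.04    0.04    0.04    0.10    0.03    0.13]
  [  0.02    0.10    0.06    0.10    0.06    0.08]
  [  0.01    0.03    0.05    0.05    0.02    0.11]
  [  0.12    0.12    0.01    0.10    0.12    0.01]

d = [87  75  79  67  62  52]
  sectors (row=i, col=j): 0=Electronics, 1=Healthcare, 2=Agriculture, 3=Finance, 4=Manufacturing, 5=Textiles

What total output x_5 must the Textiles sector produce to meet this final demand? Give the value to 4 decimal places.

108.3956

Form M = I − A:
  [  0.93   -0.03   -0.08   -0.12   -0.07   -0.13]
  [ -0.03    0.99   -0.12   -0.04   -0.04   -0.13]
  [ -0.04   -0.04    0.96   -0.10   -0.03   -0.13]
  [ -0.02   -0.10   -0.06    0.90   -0.06   -0.08]
  [ -0.01   -0.03   -0.05   -0.05    0.98   -0.11]
  [ -0.12   -0.12   -0.01   -0.10   -0.12    0.99]
Leontief inverse L = M⁻¹:
  [  1.1153    0.0871    0.1247    0.1960    0.1240    0.2039]
  [  0.0670    1.0527    0.1494    0.0972    0.0807    0.1835]
  [  0.0769    0.0862    1.0745    0.1580    0.0740    0.1835]
  [  0.0535    0.1432    0.1015    1.1575    0.1013    0.1439]
  [  0.0374    0.0629    0.0729    0.0906    1.0514    0.1469]
  [  0.1540    0.1611    0.0632    0.1650    0.1632    1.0912]
Total output x = L · d:
  x_0 = 1.1153·87 + 0.0871·75 + 0.1247·79 + 0.1960·67 + 0.1240·62 + 0.2039·52 = 144.8300
  x_1 = 0.0670·87 + 1.0527·75 + 0.1494·79 + 0.0972·67 + 0.0807·62 + 0.1835·52 = 117.6371
  x_2 = 0.0769·87 + 0.0862·75 + 1.0745·79 + 0.1580·67 + 0.0740·62 + 0.1835·52 = 122.7517
  x_3 = 0.0535·87 + 0.1432·75 + 0.1015·79 + 1.1575·67 + 0.1013·62 + 0.1439·52 = 114.7275
  x_4 = 0.0374·87 + 0.0629·75 + 0.0729·79 + 0.0906·67 + 1.0514·62 + 0.1469·52 = 92.6274
  x_5 = 0.1540·87 + 0.1611·75 + 0.0632·79 + 0.1650·67 + 0.1632·62 + 1.0912·52 = 108.3956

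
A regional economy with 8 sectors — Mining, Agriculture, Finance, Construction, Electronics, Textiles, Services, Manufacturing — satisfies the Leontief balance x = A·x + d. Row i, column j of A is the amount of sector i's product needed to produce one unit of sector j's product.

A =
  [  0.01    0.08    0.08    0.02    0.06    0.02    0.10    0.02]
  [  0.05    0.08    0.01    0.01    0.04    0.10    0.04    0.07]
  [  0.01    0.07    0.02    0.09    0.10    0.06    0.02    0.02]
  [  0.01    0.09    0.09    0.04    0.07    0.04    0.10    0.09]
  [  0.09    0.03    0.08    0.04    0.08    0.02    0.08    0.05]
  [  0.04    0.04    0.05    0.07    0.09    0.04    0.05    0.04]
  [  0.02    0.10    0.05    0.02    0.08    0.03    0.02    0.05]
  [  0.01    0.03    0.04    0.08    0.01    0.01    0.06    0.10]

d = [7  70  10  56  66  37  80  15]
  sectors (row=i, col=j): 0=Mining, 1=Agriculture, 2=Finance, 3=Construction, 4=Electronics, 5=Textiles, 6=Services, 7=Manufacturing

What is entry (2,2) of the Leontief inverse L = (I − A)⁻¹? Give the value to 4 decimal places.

L[2,2] = 1.0577

Form M = I − A:
  [  0.99   -0.08   -0.08   -0.02   -0.06   -0.02   -0.10   -0.02]
  [ -0.05    0.92   -0.01   -0.01   -0.04   -0.10   -0.04   -0.07]
  [ -0.01   -0.07    0.98   -0.09   -0.10   -0.06   -0.02   -0.02]
  [ -0.01   -0.09   -0.09    0.96   -0.07   -0.04   -0.10   -0.09]
  [ -0.09   -0.03   -0.08   -0.04    0.92   -0.02   -0.08   -0.05]
  [ -0.04   -0.04   -0.05   -0.07   -0.09    0.96   -0.05   -0.04]
  [ -0.02   -0.10   -0.05   -0.02   -0.08   -0.03    0.98   -0.05]
  [ -0.01   -0.03   -0.04   -0.08   -0.01   -0.01   -0.06    0.90]
Leontief inverse L = M⁻¹:
  [  1.0329    0.1248    0.1102    0.0486    0.1055    0.0503    0.1323    0.0554]
  [  0.0727    1.1207    0.0427    0.0406    0.0817    0.1279    0.0780    0.1083]
  [  0.0364    0.1128    1.0577    0.1200    0.1462    0.0892    0.0623    0.0606]
  [  0.0388    0.1474    0.1317    1.0823    0.1275    0.0782    0.1462    0.1422]
  [  0.1148    0.0826    0.1225    0.0759    1.1340    0.0503    0.1261    0.0915]
  [  0.0648    0.0863    0.0896    0.1030    0.1391    1.0686    0.0933    0.0808]
  [  0.0437    0.1385    0.0795    0.0482    0.1196    0.0587    1.0551    0.0862]
  [  0.0239    0.0680    0.0690    0.1086    0.0438    0.0321    0.0926    1.1383]
Total output x = L · d:
  x_0 = 1.0329·7 + 0.1248·70 + 0.1102·10 + 0.0486·56 + 0.1055·66 + 0.0503·37 + 0.1323·80 + 0.0554·15 = 40.0250
  x_1 = 0.0727·7 + 1.1207·70 + 0.0427·10 + 0.0406·56 + 0.0817·66 + 0.1279·37 + 0.0780·80 + 0.1083·15 = 99.6458
  x_2 = 0.0364·7 + 0.1128·70 + 1.0577·10 + 0.1200·56 + 0.1462·66 + 0.0892·37 + 0.0623·80 + 0.0606·15 = 44.2961
  x_3 = 0.0388·7 + 0.1474·70 + 0.1317·10 + 1.0823·56 + 0.1275·66 + 0.0782·37 + 0.1462·80 + 0.1422·15 = 97.6492
  x_4 = 0.1148·7 + 0.0826·70 + 0.1225·10 + 0.0759·56 + 1.1340·66 + 0.0503·37 + 0.1261·80 + 0.0915·15 = 100.2248
  x_5 = 0.0648·7 + 0.0863·70 + 0.0896·10 + 0.1030·56 + 0.1391·66 + 1.0686·37 + 0.0933·80 + 0.0808·15 = 70.5533
  x_6 = 0.0437·7 + 0.1385·70 + 0.0795·10 + 0.0482·56 + 0.1196·66 + 0.0587·37 + 1.0551·80 + 0.0862·15 = 109.2659
  x_7 = 0.0239·7 + 0.0680·70 + 0.0690·10 + 0.1086·56 + 0.0438·66 + 0.0321·37 + 0.0926·80 + 1.1383·15 = 40.2635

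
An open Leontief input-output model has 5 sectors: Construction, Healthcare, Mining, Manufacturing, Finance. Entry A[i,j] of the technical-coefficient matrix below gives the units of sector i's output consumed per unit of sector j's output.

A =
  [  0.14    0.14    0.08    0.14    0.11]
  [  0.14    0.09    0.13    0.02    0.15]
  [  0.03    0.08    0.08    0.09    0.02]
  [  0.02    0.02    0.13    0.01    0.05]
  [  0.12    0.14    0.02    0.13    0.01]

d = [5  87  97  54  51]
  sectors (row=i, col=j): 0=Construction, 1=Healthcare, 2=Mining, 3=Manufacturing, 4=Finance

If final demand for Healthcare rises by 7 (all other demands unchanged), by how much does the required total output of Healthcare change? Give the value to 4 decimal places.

8.3192

Form M = I − A:
  [  0.86   -0.14   -0.08   -0.14   -0.11]
  [ -0.14    0.91   -0.13   -0.02   -0.15]
  [ -0.03   -0.08    0.92   -0.09   -0.02]
  [ -0.02   -0.02   -0.13    0.99   -0.05]
  [ -0.12   -0.14   -0.02   -0.13    0.99]
Leontief inverse L = M⁻¹:
  [  1.2396    0.2402    0.1771    0.2210    0.1889]
  [  0.2332    1.1885    0.2076    0.1041    0.2154]
  [  0.0696    0.1211    1.1286    0.1221    0.0550]
  [  0.0485    0.0552    0.1608    1.0418    0.0696]
  [  0.1910    0.2069    0.0947    0.1808    1.0737]
Total output x = L · d:
  x_0 = 1.2396·5 + 0.2402·87 + 0.1771·97 + 0.2210·54 + 0.1889·51 = 65.8371
  x_1 = 0.2332·5 + 1.1885·87 + 0.2076·97 + 0.1041·54 + 0.2154·51 = 141.3119
  x_2 = 0.0696·5 + 0.1211·87 + 1.1286·97 + 0.1221·54 + 0.0550·51 = 129.7541
  x_3 = 0.0485·5 + 0.0552·87 + 0.1608·97 + 1.0418·54 + 0.0696·51 = 80.4487
  x_4 = 0.1910·5 + 0.2069·87 + 0.0947·97 + 0.1808·54 + 1.0737·51 = 92.6642
Δx_1 = L[1,1] · Δd_1 = 1.1885 · 7 = 8.3192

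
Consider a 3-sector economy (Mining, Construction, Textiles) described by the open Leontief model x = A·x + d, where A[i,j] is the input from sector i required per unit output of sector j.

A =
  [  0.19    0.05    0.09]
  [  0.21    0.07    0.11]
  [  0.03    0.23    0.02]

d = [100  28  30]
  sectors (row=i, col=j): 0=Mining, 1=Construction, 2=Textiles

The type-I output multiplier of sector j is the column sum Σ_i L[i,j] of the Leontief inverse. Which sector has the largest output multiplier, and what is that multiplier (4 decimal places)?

Form M = I − A:
  [  0.81   -0.05   -0.09]
  [ -0.21    0.93   -0.11]
  [ -0.03   -0.23    0.98]
Leontief inverse L = M⁻¹:
  [  1.2651    0.0995    0.1274]
  [  0.2985    1.1295    0.1542]
  [  0.1088    0.2681    1.0605]
Total output x = L · d:
  x_0 = 1.2651·100 + 0.0995·28 + 0.1274·30 = 133.1152
  x_1 = 0.2985·100 + 1.1295·28 + 0.1542·30 = 66.1036
  x_2 = 0.1088·100 + 0.2681·28 + 1.0605·30 = 50.2013
Output multipliers (column sums of L):
  Mining: 1.6724
  Construction: 1.4971
  Textiles: 1.3420

Mining (1.6724)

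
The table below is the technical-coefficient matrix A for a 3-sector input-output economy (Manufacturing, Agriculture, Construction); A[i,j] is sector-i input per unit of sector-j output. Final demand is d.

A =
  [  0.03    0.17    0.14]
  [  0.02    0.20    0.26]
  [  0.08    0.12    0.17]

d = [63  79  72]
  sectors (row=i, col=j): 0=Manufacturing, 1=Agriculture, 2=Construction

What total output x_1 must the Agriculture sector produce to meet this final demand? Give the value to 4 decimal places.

139.4845

Form M = I − A:
  [  0.97   -0.17   -0.14]
  [ -0.02    0.80   -0.26]
  [ -0.08   -0.12    0.83]
Leontief inverse L = M⁻¹:
  [  1.0579    0.2640    0.2611]
  [  0.0625    1.3272    0.4263]
  [  0.1110    0.2173    1.2916]
Total output x = L · d:
  x_0 = 1.0579·63 + 0.2640·79 + 0.2611·72 = 106.3038
  x_1 = 0.0625·63 + 1.3272·79 + 0.4263·72 = 139.4845
  x_2 = 0.1110·63 + 0.2173·79 + 1.2916·72 = 117.1596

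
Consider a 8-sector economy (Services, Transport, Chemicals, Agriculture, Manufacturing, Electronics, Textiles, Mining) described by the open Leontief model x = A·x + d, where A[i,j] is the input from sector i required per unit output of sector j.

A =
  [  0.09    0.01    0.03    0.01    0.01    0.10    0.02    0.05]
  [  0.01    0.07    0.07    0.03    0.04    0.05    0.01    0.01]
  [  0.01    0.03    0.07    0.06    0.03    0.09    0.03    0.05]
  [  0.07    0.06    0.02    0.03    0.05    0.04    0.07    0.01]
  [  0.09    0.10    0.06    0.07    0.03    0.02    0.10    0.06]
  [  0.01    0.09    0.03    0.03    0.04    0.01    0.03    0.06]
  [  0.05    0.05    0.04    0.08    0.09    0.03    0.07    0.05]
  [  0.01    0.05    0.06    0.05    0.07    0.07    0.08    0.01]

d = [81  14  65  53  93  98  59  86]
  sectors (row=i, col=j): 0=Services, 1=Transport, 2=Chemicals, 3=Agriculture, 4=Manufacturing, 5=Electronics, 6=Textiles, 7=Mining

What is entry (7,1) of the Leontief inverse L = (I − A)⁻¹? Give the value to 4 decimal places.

Form M = I − A:
  [  0.91   -0.01   -0.03   -0.01   -0.01   -0.10   -0.02   -0.05]
  [ -0.01    0.93   -0.07   -0.03   -0.04   -0.05   -0.01   -0.01]
  [ -0.01   -0.03    0.93   -0.06   -0.03   -0.09   -0.03   -0.05]
  [ -0.07   -0.06   -0.02    0.97   -0.05   -0.04   -0.07   -0.01]
  [ -0.09   -0.10   -0.06   -0.07    0.97   -0.02   -0.10   -0.06]
  [ -0.01   -0.09   -0.03   -0.03   -0.04    0.99   -0.03   -0.06]
  [ -0.05   -0.05   -0.04   -0.08   -0.09   -0.03    0.93   -0.05]
  [ -0.01   -0.05   -0.06   -0.05   -0.07   -0.07   -0.08    0.99]
Leontief inverse L = M⁻¹:
  [  1.1095    0.0370    0.0516    0.0290    0.0303    0.1267    0.0415    0.0709]
  [  0.0255    1.0983    0.0938    0.0504    0.0588    0.0726    0.0302    0.0271]
  [  0.0304    0.0659    1.0978    0.0866    0.0570    0.1178    0.0594    0.0721]
  [  0.0965    0.0921    0.0460    1.0548    0.0747    0.0679    0.0969    0.0323]
  [  0.1261    0.1452    0.1002    0.1074    1.0691    0.0657    0.1404    0.0898]
  [  0.0273    0.1192    0.0556    0.0523    0.0627    1.0343    0.0542    0.0751]
  [  0.0857    0.0946    0.0754    0.1152    0.1246    0.0667    1.1115    0.0780]
  [  0.0370    0.0908    0.0912    0.0820    0.1006    0.0987    0.1140    1.0362]
Total output x = L · d:
  x_0 = 1.1095·81 + 0.0370·14 + 0.0516·65 + 0.0290·53 + 0.0303·93 + 0.1267·98 + 0.0415·59 + 0.0709·86 = 119.0601
  x_1 = 0.0255·81 + 1.0983·14 + 0.0938·65 + 0.0504·53 + 0.0588·93 + 0.0726·98 + 0.0302·59 + 0.0271·86 = 42.9088
  x_2 = 0.0304·81 + 0.0659·14 + 1.0978·65 + 0.0866·53 + 0.0570·93 + 0.1178·98 + 0.0594·59 + 0.0721·86 = 105.8862
  x_3 = 0.0965·81 + 0.0921·14 + 0.0460·65 + 1.0548·53 + 0.0747·93 + 0.0679·98 + 0.0969·59 + 0.0323·86 = 90.1015
  x_4 = 0.1261·81 + 0.1452·14 + 0.1002·65 + 0.1074·53 + 1.0691·93 + 0.0657·98 + 0.1404·59 + 0.0898·86 = 146.3301
  x_5 = 0.0273·81 + 0.1192·14 + 0.0556·65 + 0.0523·53 + 0.0627·93 + 1.0343·98 + 0.0542·59 + 0.0751·86 = 127.1107
  x_6 = 0.0857·81 + 0.0946·14 + 0.0754·65 + 0.1152·53 + 0.1246·93 + 0.0667·98 + 1.1115·59 + 0.0780·86 = 109.6722
  x_7 = 0.0370·81 + 0.0908·14 + 0.0912·65 + 0.0820·53 + 0.1006·93 + 0.0987·98 + 0.1140·59 + 1.0362·86 = 129.4029

L[7,1] = 0.0908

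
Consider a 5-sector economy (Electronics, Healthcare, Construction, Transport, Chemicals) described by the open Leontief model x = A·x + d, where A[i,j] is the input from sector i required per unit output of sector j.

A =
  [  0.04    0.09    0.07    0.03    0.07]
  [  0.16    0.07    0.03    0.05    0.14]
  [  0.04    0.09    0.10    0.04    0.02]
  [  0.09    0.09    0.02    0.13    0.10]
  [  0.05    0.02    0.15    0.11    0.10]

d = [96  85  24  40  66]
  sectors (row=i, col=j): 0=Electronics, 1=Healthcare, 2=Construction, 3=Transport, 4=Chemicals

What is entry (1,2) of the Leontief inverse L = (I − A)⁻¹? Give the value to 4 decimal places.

L[1,2] = 0.0898

Form M = I − A:
  [  0.96   -0.09   -0.07   -0.03   -0.07]
  [ -0.16    0.93   -0.03   -0.05   -0.14]
  [ -0.04   -0.09    0.90   -0.04   -0.02]
  [ -0.09   -0.09   -0.02    0.87   -0.10]
  [ -0.05   -0.02   -0.15   -0.11    0.90]
Leontief inverse L = M⁻¹:
  [  1.0786    0.1234    0.1082    0.0635    0.1125]
  [  0.2103    1.1185    0.0898    0.1014    0.2036]
  [  0.0776    0.1251    1.1326    0.0693    0.0584]
  [  0.1461    0.1393    0.0701    1.1867    0.1665]
  [  0.0954    0.0696    0.2053    0.1624    1.1520]
Total output x = L · d:
  x_0 = 1.0786·96 + 0.1234·85 + 0.1082·24 + 0.0635·40 + 0.1125·66 = 126.5943
  x_1 = 0.2103·96 + 1.1185·85 + 0.0898·24 + 0.1014·40 + 0.2036·66 = 134.9089
  x_2 = 0.0776·96 + 0.1251·85 + 1.1326·24 + 0.0693·40 + 0.0584·66 = 51.8848
  x_3 = 0.1461·96 + 0.1393·85 + 0.0701·24 + 1.1867·40 + 0.1665·66 = 86.0062
  x_4 = 0.0954·96 + 0.0696·85 + 0.2053·24 + 0.1624·40 + 1.1520·66 = 102.5237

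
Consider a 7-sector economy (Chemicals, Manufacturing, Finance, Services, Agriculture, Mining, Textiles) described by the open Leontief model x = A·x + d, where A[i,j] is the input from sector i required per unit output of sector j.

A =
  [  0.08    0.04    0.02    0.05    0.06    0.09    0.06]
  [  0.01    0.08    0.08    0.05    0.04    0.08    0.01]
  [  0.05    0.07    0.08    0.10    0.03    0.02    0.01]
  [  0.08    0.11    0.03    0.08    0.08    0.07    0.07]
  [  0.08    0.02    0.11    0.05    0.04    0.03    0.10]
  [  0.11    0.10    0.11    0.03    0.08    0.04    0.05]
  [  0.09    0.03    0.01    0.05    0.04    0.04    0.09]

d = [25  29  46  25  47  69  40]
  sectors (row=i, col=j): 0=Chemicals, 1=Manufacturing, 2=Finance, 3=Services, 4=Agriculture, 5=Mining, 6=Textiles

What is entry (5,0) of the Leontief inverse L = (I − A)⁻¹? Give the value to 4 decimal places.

Form M = I − A:
  [  0.92   -0.04   -0.02   -0.05   -0.06   -0.09   -0.06]
  [ -0.01    0.92   -0.08   -0.05   -0.04   -0.08   -0.01]
  [ -0.05   -0.07    0.92   -0.10   -0.03   -0.02   -0.01]
  [ -0.08   -0.11   -0.03    0.92   -0.08   -0.07   -0.07]
  [ -0.08   -0.02   -0.11   -0.05    0.96   -0.03   -0.10]
  [ -0.11   -0.10   -0.11   -0.03   -0.08    0.96   -0.05]
  [ -0.09   -0.03   -0.01   -0.05   -0.04   -0.04    0.91]
Leontief inverse L = M⁻¹:
  [  1.1327    0.0839    0.0630    0.0880    0.0985    0.1282    0.1009]
  [  0.0497    1.1238    0.1239    0.0868    0.0719    0.1110    0.0377]
  [  0.0902    0.1144    1.1180    0.1401    0.0633    0.0552    0.0403]
  [  0.1420    0.1676    0.0855    1.1305    0.1278    0.1205    0.1198]
  [  0.1325    0.0639    0.1499    0.0953    1.0767    0.0673    0.1404]
  [  0.1679    0.1538    0.1655    0.0828    0.1235    1.0875    0.0943]
  [  0.1357    0.0654    0.0412    0.0830    0.0726    0.0743    1.1275]
Total output x = L · d:
  x_0 = 1.1327·25 + 0.0839·29 + 0.0630·46 + 0.0880·25 + 0.0985·47 + 0.1282·69 + 0.1009·40 = 53.3603
  x_1 = 0.0497·25 + 1.1238·29 + 0.1239·46 + 0.0868·25 + 0.0719·47 + 0.1110·69 + 0.0377·40 = 54.2483
  x_2 = 0.0902·25 + 0.1144·29 + 1.1180·46 + 0.1401·25 + 0.0633·47 + 0.0552·69 + 0.0403·40 = 68.8957
  x_3 = 0.1420·25 + 0.1676·29 + 0.0855·46 + 1.1305·25 + 0.1278·47 + 0.1205·69 + 0.1198·40 = 59.7141
  x_4 = 0.1325·25 + 0.0639·29 + 0.1499·46 + 0.0953·25 + 1.0767·47 + 0.0673·69 + 0.1404·40 = 75.3085
  x_5 = 0.1679·25 + 0.1538·29 + 0.1655·46 + 0.0828·25 + 0.1235·47 + 1.0875·69 + 0.0943·40 = 102.9519
  x_6 = 0.1357·25 + 0.0654·29 + 0.0412·46 + 0.0830·25 + 0.0726·47 + 0.0743·69 + 1.1275·40 = 62.8956

L[5,0] = 0.1679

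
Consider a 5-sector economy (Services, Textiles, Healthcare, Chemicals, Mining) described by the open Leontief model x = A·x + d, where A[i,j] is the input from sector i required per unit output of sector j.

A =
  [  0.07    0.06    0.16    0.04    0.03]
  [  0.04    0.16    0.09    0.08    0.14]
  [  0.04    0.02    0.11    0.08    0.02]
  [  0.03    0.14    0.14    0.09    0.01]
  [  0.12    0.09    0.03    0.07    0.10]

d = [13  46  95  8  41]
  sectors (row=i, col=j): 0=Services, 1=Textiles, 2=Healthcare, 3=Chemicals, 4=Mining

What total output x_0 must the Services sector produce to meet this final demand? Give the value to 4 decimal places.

43.3033

Form M = I − A:
  [  0.93   -0.06   -0.16   -0.04   -0.03]
  [ -0.04    0.84   -0.09   -0.08   -0.14]
  [ -0.04   -0.02    0.89   -0.08   -0.02]
  [ -0.03   -0.14   -0.14    0.91   -0.01]
  [ -0.12   -0.09   -0.03   -0.07    0.90]
Leontief inverse L = M⁻¹:
  [  1.0995    0.1037    0.2230    0.0816    0.0586]
  [  0.0918    1.2469    0.1721    0.1444    0.2024]
  [  0.0607    0.0547    1.1589    0.1122    0.0375]
  [  0.0615    0.2054    0.2133    1.1424    0.0514]
  [  0.1626    0.1563    0.1022    0.1179    1.1444]
Total output x = L · d:
  x_0 = 1.0995·13 + 0.1037·46 + 0.2230·95 + 0.0816·8 + 0.0586·41 = 43.3033
  x_1 = 0.0918·13 + 1.2469·46 + 0.1721·95 + 0.1444·8 + 0.2024·41 = 84.3575
  x_2 = 0.0607·13 + 0.0547·46 + 1.1589·95 + 0.1122·8 + 0.0375·41 = 115.8393
  x_3 = 0.0615·13 + 0.2054·46 + 0.2133·95 + 1.1424·8 + 0.0514·41 = 41.7532
  x_4 = 0.1626·13 + 0.1563·46 + 0.1022·95 + 0.1179·8 + 1.1444·41 = 66.8739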